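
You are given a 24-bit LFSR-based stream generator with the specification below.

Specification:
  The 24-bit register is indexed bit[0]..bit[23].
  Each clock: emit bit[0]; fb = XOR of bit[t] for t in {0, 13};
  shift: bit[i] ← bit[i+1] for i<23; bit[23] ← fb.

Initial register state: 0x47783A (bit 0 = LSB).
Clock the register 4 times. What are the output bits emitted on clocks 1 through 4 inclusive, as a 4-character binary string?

0101

reg_0 = 0x47783A
clock 1: out=0, reg = 0xA3BC1D
clock 2: out=1, reg = 0x51DE0E
clock 3: out=0, reg = 0x28EF07
clock 4: out=1, reg = 0x147783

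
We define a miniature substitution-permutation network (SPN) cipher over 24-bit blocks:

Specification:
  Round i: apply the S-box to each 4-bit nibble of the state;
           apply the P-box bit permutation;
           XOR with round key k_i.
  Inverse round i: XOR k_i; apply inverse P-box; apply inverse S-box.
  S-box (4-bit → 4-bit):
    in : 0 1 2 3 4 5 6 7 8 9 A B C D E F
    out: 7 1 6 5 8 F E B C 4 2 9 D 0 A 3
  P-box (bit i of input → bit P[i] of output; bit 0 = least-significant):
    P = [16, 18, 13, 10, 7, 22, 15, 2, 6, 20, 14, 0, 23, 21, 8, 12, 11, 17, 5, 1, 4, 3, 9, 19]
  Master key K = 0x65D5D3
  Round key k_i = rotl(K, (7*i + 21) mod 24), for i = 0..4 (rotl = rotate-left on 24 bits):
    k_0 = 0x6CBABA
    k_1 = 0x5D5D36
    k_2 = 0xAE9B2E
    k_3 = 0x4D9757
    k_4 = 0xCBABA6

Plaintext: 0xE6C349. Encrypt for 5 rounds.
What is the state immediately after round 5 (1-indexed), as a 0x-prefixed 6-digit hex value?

s_0 = plaintext = 0xE6C349
s_1 = Round(s_0, k_0) = 0xE6CBD4
s_2 = Round(s_1, k_1) = 0xD7485D
s_3 = Round(s_2, k_2) = 0xEC43A9
s_4 = Round(s_3, k_3) = 0x05EF3D
s_5 = Round(s_4, k_4) = 0xF9315C

0xF9315C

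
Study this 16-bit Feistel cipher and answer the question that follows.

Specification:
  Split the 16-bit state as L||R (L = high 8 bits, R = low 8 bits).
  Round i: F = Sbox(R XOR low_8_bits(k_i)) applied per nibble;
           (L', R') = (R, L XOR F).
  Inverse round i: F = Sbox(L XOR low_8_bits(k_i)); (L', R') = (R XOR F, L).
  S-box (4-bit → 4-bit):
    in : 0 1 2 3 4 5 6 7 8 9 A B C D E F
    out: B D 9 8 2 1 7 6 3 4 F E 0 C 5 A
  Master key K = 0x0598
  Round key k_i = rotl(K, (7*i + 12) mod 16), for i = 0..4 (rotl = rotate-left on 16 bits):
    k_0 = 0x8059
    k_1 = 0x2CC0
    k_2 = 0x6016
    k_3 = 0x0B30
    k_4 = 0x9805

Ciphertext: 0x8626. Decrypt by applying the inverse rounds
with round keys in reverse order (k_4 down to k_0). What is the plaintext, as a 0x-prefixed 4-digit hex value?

0x2469

s_0 = ciphertext = 0x8626
s_1 = InvRound(s_0, k_4) = 0x1E86
s_2 = InvRound(s_1, k_3) = 0x131E
s_3 = InvRound(s_2, k_2) = 0xAF13
s_4 = InvRound(s_3, k_1) = 0x69AF
s_5 = InvRound(s_4, k_0) = 0x2469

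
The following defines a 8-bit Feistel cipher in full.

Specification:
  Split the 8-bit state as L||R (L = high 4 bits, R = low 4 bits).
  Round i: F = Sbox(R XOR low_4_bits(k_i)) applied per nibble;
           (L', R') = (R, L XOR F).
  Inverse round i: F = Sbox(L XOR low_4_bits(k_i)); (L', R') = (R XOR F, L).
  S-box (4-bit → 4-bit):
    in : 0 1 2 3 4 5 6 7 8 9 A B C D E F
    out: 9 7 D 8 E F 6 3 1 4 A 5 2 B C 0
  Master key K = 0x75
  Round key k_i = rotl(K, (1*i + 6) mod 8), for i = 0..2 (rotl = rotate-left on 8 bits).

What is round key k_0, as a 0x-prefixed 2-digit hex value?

K = 0x75
k_0 = rotl(K, (1*0+6) mod 8) = rotl(K, 6) = 0x5D

0x5D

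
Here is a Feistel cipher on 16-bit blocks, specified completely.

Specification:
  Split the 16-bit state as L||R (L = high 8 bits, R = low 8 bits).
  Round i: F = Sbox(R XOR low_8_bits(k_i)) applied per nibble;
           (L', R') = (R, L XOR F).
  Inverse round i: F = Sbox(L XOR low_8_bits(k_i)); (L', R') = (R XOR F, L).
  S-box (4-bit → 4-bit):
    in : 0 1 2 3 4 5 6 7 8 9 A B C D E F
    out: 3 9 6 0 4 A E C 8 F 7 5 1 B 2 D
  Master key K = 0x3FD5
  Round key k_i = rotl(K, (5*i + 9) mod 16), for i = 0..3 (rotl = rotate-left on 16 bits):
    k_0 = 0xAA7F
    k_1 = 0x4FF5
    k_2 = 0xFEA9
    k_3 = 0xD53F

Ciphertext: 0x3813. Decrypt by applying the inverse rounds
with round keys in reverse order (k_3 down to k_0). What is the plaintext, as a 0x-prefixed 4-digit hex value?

0x256F

s_0 = ciphertext = 0x3813
s_1 = InvRound(s_0, k_3) = 0x2F38
s_2 = InvRound(s_1, k_2) = 0xB62F
s_3 = InvRound(s_2, k_1) = 0x6FB6
s_4 = InvRound(s_3, k_0) = 0x256F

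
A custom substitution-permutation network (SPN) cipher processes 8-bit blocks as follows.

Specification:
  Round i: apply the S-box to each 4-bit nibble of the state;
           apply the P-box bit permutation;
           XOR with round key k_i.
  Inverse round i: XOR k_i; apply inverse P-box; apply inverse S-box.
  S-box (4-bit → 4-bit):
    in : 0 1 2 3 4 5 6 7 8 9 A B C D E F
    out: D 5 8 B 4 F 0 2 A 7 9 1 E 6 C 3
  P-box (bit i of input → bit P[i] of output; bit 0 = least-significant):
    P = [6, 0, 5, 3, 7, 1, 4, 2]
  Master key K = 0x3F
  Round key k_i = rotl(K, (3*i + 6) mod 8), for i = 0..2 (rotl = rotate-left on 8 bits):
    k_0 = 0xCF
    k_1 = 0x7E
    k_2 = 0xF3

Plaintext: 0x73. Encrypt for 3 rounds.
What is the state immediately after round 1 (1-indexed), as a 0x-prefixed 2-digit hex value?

s_0 = plaintext = 0x73
s_1 = Round(s_0, k_0) = 0x84
s_2 = Round(s_1, k_1) = 0x58
s_3 = Round(s_2, k_2) = 0x6C

0x84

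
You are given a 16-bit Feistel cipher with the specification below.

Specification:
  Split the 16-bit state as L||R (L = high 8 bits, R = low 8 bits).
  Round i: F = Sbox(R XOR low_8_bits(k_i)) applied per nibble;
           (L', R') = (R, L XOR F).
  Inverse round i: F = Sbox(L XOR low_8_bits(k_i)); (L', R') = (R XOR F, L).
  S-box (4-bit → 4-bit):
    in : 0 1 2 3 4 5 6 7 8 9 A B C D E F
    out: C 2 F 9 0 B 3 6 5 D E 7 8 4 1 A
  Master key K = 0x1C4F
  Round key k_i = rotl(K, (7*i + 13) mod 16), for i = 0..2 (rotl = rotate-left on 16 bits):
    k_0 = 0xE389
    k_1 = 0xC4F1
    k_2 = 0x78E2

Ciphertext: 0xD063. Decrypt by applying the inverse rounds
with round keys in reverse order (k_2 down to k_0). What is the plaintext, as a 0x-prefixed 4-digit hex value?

0x2814

s_0 = ciphertext = 0xD063
s_1 = InvRound(s_0, k_2) = 0xFCD0
s_2 = InvRound(s_1, k_1) = 0x14FC
s_3 = InvRound(s_2, k_0) = 0x2814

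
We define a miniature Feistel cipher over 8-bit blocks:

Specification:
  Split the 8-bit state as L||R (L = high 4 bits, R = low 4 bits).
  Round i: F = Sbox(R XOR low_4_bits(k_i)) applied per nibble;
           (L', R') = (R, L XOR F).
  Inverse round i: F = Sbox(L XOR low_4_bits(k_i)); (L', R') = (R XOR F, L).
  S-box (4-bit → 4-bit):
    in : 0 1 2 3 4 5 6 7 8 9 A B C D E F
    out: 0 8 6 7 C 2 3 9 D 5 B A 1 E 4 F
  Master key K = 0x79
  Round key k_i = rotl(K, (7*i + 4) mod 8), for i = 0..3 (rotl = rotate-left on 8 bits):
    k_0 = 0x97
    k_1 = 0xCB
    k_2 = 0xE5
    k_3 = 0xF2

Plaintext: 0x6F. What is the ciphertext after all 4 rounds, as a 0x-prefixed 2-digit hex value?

0x09

s_0 = plaintext = 0x6F
s_1 = Round(s_0, k_0) = 0xFB
s_2 = Round(s_1, k_1) = 0xBF
s_3 = Round(s_2, k_2) = 0xF0
s_4 = Round(s_3, k_3) = 0x09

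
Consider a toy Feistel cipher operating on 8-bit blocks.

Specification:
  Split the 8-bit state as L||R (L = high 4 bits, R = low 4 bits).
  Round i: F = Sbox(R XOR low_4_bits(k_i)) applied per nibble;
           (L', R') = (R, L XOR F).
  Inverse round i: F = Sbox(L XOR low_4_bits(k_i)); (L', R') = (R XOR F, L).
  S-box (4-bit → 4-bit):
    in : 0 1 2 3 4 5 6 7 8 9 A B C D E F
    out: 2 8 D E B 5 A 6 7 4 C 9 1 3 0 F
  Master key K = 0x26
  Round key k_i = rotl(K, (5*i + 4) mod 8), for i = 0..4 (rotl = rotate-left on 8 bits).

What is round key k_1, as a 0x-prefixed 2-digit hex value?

K = 0x26
k_0 = rotl(K, (5*0+4) mod 8) = rotl(K, 4) = 0x62
k_1 = rotl(K, (5*1+4) mod 8) = rotl(K, 1) = 0x4C

0x4C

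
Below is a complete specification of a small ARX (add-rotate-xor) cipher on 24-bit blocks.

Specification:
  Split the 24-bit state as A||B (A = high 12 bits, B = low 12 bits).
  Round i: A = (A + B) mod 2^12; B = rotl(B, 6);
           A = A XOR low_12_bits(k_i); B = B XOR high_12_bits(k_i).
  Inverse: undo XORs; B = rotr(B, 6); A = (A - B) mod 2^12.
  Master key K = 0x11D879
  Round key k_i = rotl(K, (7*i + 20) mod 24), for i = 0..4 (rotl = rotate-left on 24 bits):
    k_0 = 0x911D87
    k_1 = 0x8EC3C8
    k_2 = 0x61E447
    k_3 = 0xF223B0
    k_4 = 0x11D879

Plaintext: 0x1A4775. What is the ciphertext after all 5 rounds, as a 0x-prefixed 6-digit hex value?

0xAB90D0

s_0 = plaintext = 0x1A4775
s_1 = Round(s_0, k_0) = 0x49E44C
s_2 = Round(s_1, k_1) = 0xB22BFD
s_3 = Round(s_2, k_2) = 0x358971
s_4 = Round(s_3, k_3) = 0xF79347
s_5 = Round(s_4, k_4) = 0xAB90D0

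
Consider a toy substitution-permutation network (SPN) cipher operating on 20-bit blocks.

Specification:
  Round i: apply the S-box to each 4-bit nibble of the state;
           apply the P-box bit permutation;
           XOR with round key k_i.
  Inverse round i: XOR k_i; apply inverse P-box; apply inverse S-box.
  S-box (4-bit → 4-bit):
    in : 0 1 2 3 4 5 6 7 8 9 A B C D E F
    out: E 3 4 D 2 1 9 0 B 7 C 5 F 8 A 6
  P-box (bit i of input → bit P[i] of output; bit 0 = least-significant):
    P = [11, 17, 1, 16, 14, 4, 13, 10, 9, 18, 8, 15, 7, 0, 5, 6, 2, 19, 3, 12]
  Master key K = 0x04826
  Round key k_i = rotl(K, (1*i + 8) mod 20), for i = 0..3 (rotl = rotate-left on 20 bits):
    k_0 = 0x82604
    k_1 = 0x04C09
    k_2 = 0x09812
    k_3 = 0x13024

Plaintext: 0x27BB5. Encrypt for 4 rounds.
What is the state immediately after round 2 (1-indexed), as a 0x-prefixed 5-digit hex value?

s_0 = plaintext = 0x27BB5
s_1 = Round(s_0, k_0) = 0x84D0C
s_2 = Round(s_1, k_1) = 0xBF01E
s_3 = Round(s_2, k_2) = 0x7592F
s_4 = Round(s_3, k_3) = 0x713A6

0xBF01E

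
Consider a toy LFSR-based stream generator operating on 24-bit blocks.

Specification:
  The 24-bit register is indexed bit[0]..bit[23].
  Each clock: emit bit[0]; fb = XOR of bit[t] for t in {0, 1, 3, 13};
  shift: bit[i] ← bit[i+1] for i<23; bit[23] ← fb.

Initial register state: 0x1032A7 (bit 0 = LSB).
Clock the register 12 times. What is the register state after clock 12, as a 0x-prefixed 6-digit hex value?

reg_0 = 0x1032A7
clock 1: out=1, reg = 0x881953
clock 2: out=1, reg = 0x440CA9
clock 3: out=1, reg = 0x220654
clock 4: out=0, reg = 0x11032A
clock 5: out=0, reg = 0x088195
clock 6: out=1, reg = 0x8440CA
clock 7: out=0, reg = 0x422065
clock 8: out=1, reg = 0x211032
clock 9: out=0, reg = 0x908819
clock 10: out=1, reg = 0x48440C
clock 11: out=0, reg = 0xA42206
clock 12: out=0, reg = 0x521103

0x521103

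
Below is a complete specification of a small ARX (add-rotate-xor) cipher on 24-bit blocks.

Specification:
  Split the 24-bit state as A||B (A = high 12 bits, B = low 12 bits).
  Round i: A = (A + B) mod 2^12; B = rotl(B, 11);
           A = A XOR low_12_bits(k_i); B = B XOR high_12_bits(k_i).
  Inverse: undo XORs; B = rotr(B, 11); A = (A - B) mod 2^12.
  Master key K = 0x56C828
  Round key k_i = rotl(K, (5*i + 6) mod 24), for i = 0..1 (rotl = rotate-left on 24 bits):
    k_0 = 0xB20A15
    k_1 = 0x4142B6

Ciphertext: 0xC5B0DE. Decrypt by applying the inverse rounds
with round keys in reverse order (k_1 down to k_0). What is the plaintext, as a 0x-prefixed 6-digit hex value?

s_0 = ciphertext = 0xC5B0DE
s_1 = InvRound(s_0, k_1) = 0x559994
s_2 = InvRound(s_1, k_0) = 0x9E4568

0x9E4568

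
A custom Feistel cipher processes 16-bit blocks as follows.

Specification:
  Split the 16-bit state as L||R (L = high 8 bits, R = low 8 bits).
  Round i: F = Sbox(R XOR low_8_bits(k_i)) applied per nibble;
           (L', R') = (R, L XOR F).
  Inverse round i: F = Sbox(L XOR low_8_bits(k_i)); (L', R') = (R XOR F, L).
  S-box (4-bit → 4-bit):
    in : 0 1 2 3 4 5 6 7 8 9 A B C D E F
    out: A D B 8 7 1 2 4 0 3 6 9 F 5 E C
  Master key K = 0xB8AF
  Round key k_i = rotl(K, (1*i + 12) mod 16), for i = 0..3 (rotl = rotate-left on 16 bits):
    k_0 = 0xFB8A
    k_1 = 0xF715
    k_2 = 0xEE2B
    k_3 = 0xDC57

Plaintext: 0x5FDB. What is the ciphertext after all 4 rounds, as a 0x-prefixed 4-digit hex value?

s_0 = plaintext = 0x5FDB
s_1 = Round(s_0, k_0) = 0xDB42
s_2 = Round(s_1, k_1) = 0x42CF
s_3 = Round(s_2, k_2) = 0xCFA5
s_4 = Round(s_3, k_3) = 0xA504

0xA504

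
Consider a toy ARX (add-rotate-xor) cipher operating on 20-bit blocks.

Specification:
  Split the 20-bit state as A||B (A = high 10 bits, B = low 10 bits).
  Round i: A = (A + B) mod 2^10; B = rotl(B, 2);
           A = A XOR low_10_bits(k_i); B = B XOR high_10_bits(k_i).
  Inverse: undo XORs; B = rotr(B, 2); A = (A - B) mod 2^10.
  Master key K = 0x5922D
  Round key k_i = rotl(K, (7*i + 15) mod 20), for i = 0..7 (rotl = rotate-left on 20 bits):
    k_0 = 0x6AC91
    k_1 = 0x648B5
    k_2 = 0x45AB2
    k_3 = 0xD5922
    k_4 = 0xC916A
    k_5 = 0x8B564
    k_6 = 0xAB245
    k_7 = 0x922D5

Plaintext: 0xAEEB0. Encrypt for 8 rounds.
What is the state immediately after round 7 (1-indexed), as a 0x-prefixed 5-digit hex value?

s_0 = plaintext = 0xAEEB0
s_1 = Round(s_0, k_0) = 0x7EB69
s_2 = Round(s_1, k_1) = 0x75835
s_3 = Round(s_2, k_2) = 0x2E5C2
s_4 = Round(s_3, k_3) = 0xD645F
s_5 = Round(s_4, k_4) = 0xB4A58
s_6 = Round(s_5, k_5) = 0x13B4F
s_7 = Round(s_6, k_6) = 0x76393
s_8 = Round(s_7, k_7) = 0xEF807

0x76393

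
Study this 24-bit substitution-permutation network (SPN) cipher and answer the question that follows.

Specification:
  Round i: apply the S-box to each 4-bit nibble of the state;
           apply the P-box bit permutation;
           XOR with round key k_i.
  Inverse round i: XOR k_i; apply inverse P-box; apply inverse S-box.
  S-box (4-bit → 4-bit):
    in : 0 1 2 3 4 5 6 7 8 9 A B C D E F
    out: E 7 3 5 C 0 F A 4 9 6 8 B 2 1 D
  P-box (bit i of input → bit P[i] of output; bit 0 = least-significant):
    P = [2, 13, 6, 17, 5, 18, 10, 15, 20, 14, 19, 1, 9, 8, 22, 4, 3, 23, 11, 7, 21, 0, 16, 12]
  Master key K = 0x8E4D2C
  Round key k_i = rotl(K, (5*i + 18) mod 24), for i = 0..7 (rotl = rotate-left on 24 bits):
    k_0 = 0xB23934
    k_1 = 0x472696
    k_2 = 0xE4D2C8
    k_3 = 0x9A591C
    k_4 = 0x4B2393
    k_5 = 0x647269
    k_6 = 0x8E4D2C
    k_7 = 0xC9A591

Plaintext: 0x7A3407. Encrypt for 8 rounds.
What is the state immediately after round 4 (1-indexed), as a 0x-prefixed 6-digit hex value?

0xA3096E

s_0 = plaintext = 0x7A3407
s_1 = Round(s_0, k_0) = 0x7C8737
s_2 = Round(s_1, k_1) = 0x85523D
s_3 = Round(s_2, k_2) = 0xF5B6E8
s_4 = Round(s_3, k_3) = 0xA3096E
s_5 = Round(s_4, k_4) = 0x1EAEAC
s_6 = Round(s_5, k_5) = 0x135764
s_7 = Round(s_6, k_6) = 0xA98147
s_8 = Round(s_7, k_7) = 0x924118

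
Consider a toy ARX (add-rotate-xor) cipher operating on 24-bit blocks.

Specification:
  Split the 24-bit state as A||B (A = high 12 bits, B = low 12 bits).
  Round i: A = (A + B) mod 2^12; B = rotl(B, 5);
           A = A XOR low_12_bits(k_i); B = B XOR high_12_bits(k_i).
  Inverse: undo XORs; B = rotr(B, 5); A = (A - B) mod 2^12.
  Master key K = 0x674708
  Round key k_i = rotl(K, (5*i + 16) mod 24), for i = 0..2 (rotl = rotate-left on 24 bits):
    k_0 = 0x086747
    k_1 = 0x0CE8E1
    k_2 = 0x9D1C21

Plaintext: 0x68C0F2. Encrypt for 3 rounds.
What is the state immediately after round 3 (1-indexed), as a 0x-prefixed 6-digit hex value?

s_0 = plaintext = 0x68C0F2
s_1 = Round(s_0, k_0) = 0x039EC7
s_2 = Round(s_1, k_1) = 0x7E1833
s_3 = Round(s_2, k_2) = 0xC35FA1

0xC35FA1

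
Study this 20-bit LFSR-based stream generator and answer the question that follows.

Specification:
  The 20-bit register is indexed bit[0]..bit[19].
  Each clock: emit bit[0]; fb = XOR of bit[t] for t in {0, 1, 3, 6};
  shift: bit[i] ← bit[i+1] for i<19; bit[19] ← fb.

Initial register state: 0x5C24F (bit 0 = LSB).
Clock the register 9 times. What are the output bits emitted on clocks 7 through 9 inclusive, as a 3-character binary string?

100

reg_0 = 0x5C24F
clock 1: out=1, reg = 0x2E127
clock 2: out=1, reg = 0x17093
clock 3: out=1, reg = 0x0B849
clock 4: out=1, reg = 0x85C24
clock 5: out=0, reg = 0x42E12
clock 6: out=0, reg = 0xA1709
clock 7: out=1, reg = 0x50B84
clock 8: out=0, reg = 0x285C2
clock 9: out=0, reg = 0x142E1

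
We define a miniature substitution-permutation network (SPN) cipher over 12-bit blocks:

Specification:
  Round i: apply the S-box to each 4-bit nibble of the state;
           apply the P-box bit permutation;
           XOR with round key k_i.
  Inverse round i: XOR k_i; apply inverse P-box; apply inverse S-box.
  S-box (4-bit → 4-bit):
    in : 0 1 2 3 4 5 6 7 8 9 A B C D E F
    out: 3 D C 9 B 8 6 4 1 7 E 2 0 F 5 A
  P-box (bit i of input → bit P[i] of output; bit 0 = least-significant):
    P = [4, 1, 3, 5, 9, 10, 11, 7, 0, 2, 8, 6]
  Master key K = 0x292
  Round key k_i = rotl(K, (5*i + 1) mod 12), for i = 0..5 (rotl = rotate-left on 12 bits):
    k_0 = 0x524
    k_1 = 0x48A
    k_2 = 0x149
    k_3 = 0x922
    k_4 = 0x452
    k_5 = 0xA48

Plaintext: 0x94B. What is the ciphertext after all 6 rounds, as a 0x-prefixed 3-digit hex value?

s_0 = plaintext = 0x94B
s_1 = Round(s_0, k_0) = 0x2A3
s_2 = Round(s_1, k_1) = 0x97A
s_3 = Round(s_2, k_2) = 0x866
s_4 = Round(s_3, k_3) = 0x529
s_5 = Round(s_4, k_4) = 0xC88
s_6 = Round(s_5, k_5) = 0x858

0x858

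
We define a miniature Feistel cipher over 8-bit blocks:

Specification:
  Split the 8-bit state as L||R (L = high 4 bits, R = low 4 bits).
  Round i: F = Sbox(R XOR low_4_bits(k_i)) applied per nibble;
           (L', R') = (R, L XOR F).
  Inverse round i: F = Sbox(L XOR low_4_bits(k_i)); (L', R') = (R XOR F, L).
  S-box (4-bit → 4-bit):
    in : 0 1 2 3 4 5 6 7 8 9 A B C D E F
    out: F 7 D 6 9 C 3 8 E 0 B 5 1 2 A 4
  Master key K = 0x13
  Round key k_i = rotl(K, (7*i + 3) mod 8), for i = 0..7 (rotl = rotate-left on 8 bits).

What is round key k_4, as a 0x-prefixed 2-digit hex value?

0x89

K = 0x13
k_0 = rotl(K, (7*0+3) mod 8) = rotl(K, 3) = 0x98
k_1 = rotl(K, (7*1+3) mod 8) = rotl(K, 2) = 0x4C
k_2 = rotl(K, (7*2+3) mod 8) = rotl(K, 1) = 0x26
k_3 = rotl(K, (7*3+3) mod 8) = rotl(K, 0) = 0x13
k_4 = rotl(K, (7*4+3) mod 8) = rotl(K, 7) = 0x89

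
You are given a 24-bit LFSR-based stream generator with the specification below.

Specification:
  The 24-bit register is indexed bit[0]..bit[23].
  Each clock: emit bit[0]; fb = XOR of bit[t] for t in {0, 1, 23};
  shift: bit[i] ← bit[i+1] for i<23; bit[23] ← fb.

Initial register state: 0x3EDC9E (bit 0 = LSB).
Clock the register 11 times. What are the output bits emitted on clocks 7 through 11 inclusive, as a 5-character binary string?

01001

reg_0 = 0x3EDC9E
clock 1: out=0, reg = 0x9F6E4F
clock 2: out=1, reg = 0xCFB727
clock 3: out=1, reg = 0xE7DB93
clock 4: out=1, reg = 0xF3EDC9
clock 5: out=1, reg = 0x79F6E4
clock 6: out=0, reg = 0x3CFB72
clock 7: out=0, reg = 0x9E7DB9
clock 8: out=1, reg = 0x4F3EDC
clock 9: out=0, reg = 0x279F6E
clock 10: out=0, reg = 0x93CFB7
clock 11: out=1, reg = 0xC9E7DB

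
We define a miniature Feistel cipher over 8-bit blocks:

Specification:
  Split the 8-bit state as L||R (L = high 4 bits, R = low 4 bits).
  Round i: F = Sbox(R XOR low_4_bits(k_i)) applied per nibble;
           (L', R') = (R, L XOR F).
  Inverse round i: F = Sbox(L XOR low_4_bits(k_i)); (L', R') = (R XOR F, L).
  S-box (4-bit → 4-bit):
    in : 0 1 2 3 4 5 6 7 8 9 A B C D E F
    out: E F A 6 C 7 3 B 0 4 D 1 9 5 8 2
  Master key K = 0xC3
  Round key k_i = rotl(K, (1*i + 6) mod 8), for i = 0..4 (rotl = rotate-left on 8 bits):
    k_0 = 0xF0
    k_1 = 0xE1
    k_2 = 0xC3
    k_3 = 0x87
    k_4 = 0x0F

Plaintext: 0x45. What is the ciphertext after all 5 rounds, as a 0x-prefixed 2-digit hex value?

0xAD

s_0 = plaintext = 0x45
s_1 = Round(s_0, k_0) = 0x53
s_2 = Round(s_1, k_1) = 0x3F
s_3 = Round(s_2, k_2) = 0xFA
s_4 = Round(s_3, k_3) = 0xAA
s_5 = Round(s_4, k_4) = 0xAD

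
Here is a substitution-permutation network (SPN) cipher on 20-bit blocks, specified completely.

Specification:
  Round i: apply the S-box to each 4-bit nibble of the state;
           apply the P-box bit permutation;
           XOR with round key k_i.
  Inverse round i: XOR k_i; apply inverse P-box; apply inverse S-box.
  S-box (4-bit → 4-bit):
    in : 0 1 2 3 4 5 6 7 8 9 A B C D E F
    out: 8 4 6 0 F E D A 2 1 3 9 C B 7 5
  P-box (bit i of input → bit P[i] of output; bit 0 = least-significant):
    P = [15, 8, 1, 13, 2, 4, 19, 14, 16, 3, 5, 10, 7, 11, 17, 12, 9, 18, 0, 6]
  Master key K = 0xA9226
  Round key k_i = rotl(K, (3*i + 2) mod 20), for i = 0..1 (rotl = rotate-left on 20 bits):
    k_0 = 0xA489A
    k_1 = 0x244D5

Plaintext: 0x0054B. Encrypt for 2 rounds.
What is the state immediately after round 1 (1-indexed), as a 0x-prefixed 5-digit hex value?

0x2BCE6

s_0 = plaintext = 0x0054B
s_1 = Round(s_0, k_0) = 0x2BCE6
s_2 = Round(s_1, k_1) = 0xEF062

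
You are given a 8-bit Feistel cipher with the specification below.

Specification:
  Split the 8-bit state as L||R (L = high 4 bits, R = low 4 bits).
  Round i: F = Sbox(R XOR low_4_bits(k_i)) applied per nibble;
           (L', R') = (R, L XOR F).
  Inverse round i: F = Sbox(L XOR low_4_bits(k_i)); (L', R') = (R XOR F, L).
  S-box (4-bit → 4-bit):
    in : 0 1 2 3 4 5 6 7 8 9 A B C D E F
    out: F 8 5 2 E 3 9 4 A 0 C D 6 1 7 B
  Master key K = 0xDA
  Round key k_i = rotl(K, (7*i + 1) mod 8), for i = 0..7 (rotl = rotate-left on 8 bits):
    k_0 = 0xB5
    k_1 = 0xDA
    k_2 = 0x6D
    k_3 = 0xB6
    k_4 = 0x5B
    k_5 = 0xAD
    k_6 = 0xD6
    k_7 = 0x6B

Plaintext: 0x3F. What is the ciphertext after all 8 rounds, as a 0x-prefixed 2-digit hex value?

0x01

s_0 = plaintext = 0x3F
s_1 = Round(s_0, k_0) = 0xFF
s_2 = Round(s_1, k_1) = 0xFC
s_3 = Round(s_2, k_2) = 0xC7
s_4 = Round(s_3, k_3) = 0x74
s_5 = Round(s_4, k_4) = 0x4C
s_6 = Round(s_5, k_5) = 0xCC
s_7 = Round(s_6, k_6) = 0xC0
s_8 = Round(s_7, k_7) = 0x01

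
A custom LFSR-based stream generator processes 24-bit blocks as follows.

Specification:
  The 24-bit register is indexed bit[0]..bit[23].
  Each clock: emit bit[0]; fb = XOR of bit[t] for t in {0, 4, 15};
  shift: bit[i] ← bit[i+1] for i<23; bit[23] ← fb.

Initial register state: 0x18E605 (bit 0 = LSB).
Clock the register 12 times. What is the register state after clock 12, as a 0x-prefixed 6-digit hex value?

reg_0 = 0x18E605
clock 1: out=1, reg = 0x0C7302
clock 2: out=0, reg = 0x063981
clock 3: out=1, reg = 0x831CC0
clock 4: out=0, reg = 0x418E60
clock 5: out=0, reg = 0xA0C730
clock 6: out=0, reg = 0x506398
clock 7: out=0, reg = 0xA831CC
clock 8: out=0, reg = 0x5418E6
clock 9: out=0, reg = 0x2A0C73
clock 10: out=1, reg = 0x150639
clock 11: out=1, reg = 0x0A831C
clock 12: out=0, reg = 0x05418E

0x05418E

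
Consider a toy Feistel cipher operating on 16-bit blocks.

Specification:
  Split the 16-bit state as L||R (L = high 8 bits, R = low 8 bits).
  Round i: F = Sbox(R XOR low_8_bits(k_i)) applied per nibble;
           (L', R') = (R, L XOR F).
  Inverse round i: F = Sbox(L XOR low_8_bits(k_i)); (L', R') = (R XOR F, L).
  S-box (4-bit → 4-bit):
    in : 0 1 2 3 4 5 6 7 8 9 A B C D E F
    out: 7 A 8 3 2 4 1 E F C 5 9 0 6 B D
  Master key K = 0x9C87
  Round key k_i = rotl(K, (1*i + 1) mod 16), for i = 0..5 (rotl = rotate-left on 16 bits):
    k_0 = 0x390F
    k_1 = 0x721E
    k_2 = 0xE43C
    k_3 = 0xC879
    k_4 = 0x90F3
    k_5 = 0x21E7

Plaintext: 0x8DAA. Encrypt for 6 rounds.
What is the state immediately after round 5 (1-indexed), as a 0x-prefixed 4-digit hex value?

0xB933

s_0 = plaintext = 0x8DAA
s_1 = Round(s_0, k_0) = 0xAAD9
s_2 = Round(s_1, k_1) = 0xD9A4
s_3 = Round(s_2, k_2) = 0xA416
s_4 = Round(s_3, k_3) = 0x16B9
s_5 = Round(s_4, k_4) = 0xB933
s_6 = Round(s_5, k_5) = 0x33DB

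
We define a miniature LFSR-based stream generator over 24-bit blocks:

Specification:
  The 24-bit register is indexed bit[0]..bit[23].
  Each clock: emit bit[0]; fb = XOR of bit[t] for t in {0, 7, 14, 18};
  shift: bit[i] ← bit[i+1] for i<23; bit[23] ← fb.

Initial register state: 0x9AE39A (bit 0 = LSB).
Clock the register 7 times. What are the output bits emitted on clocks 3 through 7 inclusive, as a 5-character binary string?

reg_0 = 0x9AE39A
clock 1: out=0, reg = 0x4D71CD
clock 2: out=1, reg = 0x26B8E6
clock 3: out=0, reg = 0x135C73
clock 4: out=1, reg = 0x09AE39
clock 5: out=1, reg = 0x84D71C
clock 6: out=0, reg = 0x426B8E
clock 7: out=0, reg = 0x2135C7

01100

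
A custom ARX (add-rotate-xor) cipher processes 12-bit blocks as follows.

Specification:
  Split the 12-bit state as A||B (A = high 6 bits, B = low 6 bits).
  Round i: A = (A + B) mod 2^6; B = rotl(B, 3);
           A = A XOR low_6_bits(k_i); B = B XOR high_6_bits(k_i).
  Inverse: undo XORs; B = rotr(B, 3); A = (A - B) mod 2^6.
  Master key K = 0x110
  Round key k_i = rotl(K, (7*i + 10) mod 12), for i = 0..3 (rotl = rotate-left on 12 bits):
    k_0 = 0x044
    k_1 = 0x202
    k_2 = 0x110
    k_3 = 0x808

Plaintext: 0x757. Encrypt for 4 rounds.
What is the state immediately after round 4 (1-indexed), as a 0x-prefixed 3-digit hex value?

0x197

s_0 = plaintext = 0x757
s_1 = Round(s_0, k_0) = 0xC3B
s_2 = Round(s_1, k_1) = 0xA57
s_3 = Round(s_2, k_2) = 0x43E
s_4 = Round(s_3, k_3) = 0x197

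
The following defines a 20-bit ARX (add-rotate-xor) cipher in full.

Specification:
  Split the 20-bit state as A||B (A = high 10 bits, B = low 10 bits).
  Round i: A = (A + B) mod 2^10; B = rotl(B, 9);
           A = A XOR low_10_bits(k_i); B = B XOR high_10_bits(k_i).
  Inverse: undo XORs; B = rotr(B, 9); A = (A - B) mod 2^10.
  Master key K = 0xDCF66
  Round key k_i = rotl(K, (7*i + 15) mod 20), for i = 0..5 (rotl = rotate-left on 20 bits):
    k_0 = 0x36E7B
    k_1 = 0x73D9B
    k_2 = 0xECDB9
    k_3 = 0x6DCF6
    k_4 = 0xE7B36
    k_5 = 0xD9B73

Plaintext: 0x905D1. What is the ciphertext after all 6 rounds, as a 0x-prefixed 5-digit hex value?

0x3D59F

s_0 = plaintext = 0x905D1
s_1 = Round(s_0, k_0) = 0x9A633
s_2 = Round(s_1, k_1) = 0x41ED6
s_3 = Round(s_2, k_2) = 0x992D8
s_4 = Round(s_3, k_3) = 0x728DB
s_5 = Round(s_4, k_4) = 0x64DF3
s_6 = Round(s_5, k_5) = 0x3D59F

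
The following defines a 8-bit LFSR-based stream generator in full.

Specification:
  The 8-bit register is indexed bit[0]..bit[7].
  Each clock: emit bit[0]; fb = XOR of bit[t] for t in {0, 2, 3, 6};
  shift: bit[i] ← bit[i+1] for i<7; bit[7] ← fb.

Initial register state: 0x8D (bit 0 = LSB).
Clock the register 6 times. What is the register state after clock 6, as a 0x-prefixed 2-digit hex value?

reg_0 = 0x8D
clock 1: out=1, reg = 0xC6
clock 2: out=0, reg = 0x63
clock 3: out=1, reg = 0x31
clock 4: out=1, reg = 0x98
clock 5: out=0, reg = 0xCC
clock 6: out=0, reg = 0xE6

0xE6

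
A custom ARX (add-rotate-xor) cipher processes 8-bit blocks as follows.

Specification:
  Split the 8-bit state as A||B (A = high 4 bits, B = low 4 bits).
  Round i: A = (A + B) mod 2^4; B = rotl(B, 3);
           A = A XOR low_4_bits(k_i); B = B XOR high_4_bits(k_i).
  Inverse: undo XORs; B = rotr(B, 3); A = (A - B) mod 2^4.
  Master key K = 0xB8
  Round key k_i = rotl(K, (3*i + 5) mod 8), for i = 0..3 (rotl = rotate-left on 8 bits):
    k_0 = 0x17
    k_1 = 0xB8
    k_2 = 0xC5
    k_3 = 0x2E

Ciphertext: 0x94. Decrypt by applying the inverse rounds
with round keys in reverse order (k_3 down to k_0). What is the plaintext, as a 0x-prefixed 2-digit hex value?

0xCC

s_0 = ciphertext = 0x94
s_1 = InvRound(s_0, k_3) = 0xBC
s_2 = InvRound(s_1, k_2) = 0xE0
s_3 = InvRound(s_2, k_1) = 0xF7
s_4 = InvRound(s_3, k_0) = 0xCC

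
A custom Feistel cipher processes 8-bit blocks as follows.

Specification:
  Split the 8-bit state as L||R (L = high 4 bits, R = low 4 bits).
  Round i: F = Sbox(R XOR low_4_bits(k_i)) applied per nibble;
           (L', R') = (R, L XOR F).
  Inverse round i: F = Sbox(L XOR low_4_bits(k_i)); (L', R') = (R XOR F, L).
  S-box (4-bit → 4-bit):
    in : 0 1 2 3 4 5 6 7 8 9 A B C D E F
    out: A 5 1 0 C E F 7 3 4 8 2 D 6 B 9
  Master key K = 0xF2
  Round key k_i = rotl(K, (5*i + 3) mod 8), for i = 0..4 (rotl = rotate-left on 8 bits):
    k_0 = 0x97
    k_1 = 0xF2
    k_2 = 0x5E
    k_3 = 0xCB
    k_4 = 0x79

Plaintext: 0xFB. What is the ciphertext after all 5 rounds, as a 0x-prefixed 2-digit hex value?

0xBA

s_0 = plaintext = 0xFB
s_1 = Round(s_0, k_0) = 0xB2
s_2 = Round(s_1, k_1) = 0x21
s_3 = Round(s_2, k_2) = 0x1B
s_4 = Round(s_3, k_3) = 0xBB
s_5 = Round(s_4, k_4) = 0xBA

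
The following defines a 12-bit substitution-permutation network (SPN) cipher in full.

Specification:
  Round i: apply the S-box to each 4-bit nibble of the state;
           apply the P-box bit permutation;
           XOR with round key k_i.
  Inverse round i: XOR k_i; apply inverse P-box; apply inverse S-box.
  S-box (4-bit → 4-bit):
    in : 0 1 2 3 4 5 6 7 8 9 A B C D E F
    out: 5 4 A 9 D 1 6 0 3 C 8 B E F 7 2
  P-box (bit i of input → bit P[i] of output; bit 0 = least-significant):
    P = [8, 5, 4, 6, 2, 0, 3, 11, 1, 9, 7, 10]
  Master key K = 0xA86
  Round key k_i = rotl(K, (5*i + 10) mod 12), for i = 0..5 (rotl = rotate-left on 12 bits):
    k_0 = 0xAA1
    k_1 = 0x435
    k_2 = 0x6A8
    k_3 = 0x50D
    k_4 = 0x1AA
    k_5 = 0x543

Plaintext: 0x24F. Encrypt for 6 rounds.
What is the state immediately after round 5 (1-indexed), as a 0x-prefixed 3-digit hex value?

0xAE2

s_0 = plaintext = 0x24F
s_1 = Round(s_0, k_0) = 0x48D
s_2 = Round(s_1, k_1) = 0x1C2
s_3 = Round(s_2, k_2) = 0xE41
s_4 = Round(s_3, k_3) = 0xF93
s_5 = Round(s_4, k_4) = 0xAE2
s_6 = Round(s_5, k_5) = 0x12E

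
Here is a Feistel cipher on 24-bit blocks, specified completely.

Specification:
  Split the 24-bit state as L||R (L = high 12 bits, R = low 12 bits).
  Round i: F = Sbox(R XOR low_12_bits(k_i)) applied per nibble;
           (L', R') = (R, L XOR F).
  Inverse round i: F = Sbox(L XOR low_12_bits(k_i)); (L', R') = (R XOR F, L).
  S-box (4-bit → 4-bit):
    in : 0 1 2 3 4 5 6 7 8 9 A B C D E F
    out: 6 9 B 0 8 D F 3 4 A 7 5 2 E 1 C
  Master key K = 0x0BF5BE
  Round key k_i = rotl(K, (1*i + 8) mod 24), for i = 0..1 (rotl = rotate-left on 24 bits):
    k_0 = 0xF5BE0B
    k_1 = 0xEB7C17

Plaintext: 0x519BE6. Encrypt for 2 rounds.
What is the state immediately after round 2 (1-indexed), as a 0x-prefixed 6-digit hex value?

s_0 = plaintext = 0x519BE6
s_1 = Round(s_0, k_0) = 0xBE6807
s_2 = Round(s_1, k_1) = 0x807370

0x807370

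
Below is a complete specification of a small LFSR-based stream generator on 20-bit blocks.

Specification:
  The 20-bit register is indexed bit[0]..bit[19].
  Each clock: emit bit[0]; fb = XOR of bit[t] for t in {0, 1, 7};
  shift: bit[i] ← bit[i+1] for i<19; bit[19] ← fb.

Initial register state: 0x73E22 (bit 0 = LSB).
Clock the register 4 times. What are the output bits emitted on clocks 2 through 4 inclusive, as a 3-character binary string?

100

reg_0 = 0x73E22
clock 1: out=0, reg = 0xB9F11
clock 2: out=1, reg = 0xDCF88
clock 3: out=0, reg = 0xEE7C4
clock 4: out=0, reg = 0xF73E2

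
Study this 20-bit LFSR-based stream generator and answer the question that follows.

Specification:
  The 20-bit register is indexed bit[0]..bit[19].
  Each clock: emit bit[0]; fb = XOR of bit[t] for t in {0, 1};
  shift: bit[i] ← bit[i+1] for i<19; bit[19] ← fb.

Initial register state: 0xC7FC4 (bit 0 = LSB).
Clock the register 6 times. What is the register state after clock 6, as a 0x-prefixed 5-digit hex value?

0x9B1FF

reg_0 = 0xC7FC4
clock 1: out=0, reg = 0x63FE2
clock 2: out=0, reg = 0xB1FF1
clock 3: out=1, reg = 0xD8FF8
clock 4: out=0, reg = 0x6C7FC
clock 5: out=0, reg = 0x363FE
clock 6: out=0, reg = 0x9B1FF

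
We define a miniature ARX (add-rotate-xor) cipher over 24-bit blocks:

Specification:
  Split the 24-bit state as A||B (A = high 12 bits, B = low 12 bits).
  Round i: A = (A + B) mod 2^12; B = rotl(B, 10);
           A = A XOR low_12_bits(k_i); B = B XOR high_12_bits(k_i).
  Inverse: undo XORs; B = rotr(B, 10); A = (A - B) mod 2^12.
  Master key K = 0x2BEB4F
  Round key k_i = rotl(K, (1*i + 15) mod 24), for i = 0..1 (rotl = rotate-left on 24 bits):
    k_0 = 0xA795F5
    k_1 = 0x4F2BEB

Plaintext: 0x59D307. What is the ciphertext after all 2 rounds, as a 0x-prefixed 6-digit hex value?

0xFE255C

s_0 = plaintext = 0x59D307
s_1 = Round(s_0, k_0) = 0xD516B8
s_2 = Round(s_1, k_1) = 0xFE255C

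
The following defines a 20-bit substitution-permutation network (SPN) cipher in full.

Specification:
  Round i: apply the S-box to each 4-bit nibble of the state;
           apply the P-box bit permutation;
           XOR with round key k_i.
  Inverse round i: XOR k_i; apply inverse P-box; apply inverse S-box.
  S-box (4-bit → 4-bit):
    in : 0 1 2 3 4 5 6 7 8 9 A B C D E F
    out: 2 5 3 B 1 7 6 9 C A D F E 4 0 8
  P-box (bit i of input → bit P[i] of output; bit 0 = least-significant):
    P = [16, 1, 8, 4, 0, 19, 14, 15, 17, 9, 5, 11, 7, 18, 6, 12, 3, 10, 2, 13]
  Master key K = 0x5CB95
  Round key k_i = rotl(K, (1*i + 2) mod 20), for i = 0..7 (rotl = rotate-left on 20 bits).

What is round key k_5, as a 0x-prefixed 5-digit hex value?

K = 0x5CB95
k_0 = rotl(K, (1*0+2) mod 20) = rotl(K, 2) = 0x72E55
k_1 = rotl(K, (1*1+2) mod 20) = rotl(K, 3) = 0xE5CAA
k_2 = rotl(K, (1*2+2) mod 20) = rotl(K, 4) = 0xCB955
k_3 = rotl(K, (1*3+2) mod 20) = rotl(K, 5) = 0x972AB
k_4 = rotl(K, (1*4+2) mod 20) = rotl(K, 6) = 0x2E557
k_5 = rotl(K, (1*5+2) mod 20) = rotl(K, 7) = 0x5CAAE

0x5CAAE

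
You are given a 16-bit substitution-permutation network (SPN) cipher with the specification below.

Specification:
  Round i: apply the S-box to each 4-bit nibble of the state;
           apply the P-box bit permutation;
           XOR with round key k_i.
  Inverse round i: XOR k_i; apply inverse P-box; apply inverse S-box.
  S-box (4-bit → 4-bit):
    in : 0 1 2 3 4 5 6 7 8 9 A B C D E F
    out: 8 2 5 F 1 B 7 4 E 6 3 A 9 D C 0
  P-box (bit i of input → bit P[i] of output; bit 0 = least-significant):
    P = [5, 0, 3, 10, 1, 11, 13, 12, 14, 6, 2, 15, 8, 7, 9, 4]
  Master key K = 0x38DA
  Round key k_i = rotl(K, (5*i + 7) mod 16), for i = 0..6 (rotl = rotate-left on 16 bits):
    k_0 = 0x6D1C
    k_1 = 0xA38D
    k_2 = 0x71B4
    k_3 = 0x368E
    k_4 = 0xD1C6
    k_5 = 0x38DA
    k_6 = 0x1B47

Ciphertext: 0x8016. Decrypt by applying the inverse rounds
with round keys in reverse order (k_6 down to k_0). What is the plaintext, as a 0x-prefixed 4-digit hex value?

s_0 = ciphertext = 0x8016
s_1 = InvRound(s_0, k_6) = 0xDBB1
s_2 = InvRound(s_1, k_5) = 0x2526
s_3 = InvRound(s_2, k_4) = 0x15EC
s_4 = InvRound(s_3, k_3) = 0x2124
s_5 = InvRound(s_4, k_2) = 0xB40F
s_6 = InvRound(s_5, k_1) = 0x6FC0
s_7 = InvRound(s_6, k_0) = 0x89F7

0x89F7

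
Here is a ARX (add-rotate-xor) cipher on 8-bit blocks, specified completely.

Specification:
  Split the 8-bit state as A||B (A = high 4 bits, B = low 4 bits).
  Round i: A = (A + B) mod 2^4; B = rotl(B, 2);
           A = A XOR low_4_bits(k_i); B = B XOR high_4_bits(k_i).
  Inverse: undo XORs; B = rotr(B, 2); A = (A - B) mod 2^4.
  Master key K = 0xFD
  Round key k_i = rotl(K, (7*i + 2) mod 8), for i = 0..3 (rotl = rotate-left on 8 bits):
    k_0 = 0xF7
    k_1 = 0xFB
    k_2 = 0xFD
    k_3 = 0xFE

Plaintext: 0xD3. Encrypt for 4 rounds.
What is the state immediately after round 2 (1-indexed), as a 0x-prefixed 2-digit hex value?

s_0 = plaintext = 0xD3
s_1 = Round(s_0, k_0) = 0x73
s_2 = Round(s_1, k_1) = 0x13
s_3 = Round(s_2, k_2) = 0x93
s_4 = Round(s_3, k_3) = 0x23

0x13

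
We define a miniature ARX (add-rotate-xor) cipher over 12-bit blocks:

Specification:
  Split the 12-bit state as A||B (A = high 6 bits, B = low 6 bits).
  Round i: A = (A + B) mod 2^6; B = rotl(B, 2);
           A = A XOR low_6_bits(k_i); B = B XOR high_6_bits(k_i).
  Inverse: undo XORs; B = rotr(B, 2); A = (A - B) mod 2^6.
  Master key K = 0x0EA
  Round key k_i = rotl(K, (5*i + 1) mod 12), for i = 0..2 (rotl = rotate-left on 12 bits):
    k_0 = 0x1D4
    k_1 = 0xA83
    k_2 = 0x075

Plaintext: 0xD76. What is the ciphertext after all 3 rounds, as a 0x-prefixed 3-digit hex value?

s_0 = plaintext = 0xD76
s_1 = Round(s_0, k_0) = 0xFDC
s_2 = Round(s_1, k_1) = 0x61B
s_3 = Round(s_2, k_2) = 0x1AC

0x1AC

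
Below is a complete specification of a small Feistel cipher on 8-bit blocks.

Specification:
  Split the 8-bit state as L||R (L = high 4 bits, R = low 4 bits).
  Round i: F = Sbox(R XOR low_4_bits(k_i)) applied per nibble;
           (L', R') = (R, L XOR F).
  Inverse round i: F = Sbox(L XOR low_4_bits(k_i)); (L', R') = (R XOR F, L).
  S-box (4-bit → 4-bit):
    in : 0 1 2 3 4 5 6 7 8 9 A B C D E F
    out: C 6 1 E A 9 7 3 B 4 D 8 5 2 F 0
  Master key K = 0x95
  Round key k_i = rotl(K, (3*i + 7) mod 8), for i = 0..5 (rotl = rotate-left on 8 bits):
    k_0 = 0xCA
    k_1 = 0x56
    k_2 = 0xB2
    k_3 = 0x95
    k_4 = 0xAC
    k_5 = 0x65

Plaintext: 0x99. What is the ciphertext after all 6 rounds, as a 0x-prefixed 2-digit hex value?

0x5F

s_0 = plaintext = 0x99
s_1 = Round(s_0, k_0) = 0x97
s_2 = Round(s_1, k_1) = 0x7F
s_3 = Round(s_2, k_2) = 0xF5
s_4 = Round(s_3, k_3) = 0x53
s_5 = Round(s_4, k_4) = 0x35
s_6 = Round(s_5, k_5) = 0x5F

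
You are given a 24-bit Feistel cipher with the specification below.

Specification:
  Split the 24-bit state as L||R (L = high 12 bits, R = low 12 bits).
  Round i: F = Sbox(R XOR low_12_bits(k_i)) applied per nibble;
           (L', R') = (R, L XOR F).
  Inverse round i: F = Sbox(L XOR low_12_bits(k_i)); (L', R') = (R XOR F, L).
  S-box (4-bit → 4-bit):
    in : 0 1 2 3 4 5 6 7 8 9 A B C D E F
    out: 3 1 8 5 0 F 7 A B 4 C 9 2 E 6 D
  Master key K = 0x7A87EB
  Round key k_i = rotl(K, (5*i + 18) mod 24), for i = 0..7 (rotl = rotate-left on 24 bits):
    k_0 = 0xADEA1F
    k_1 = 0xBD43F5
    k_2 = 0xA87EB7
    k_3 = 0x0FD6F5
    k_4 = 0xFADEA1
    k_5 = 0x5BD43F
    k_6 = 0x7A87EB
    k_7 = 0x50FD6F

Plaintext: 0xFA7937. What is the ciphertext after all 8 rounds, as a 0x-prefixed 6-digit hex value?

s_0 = plaintext = 0xFA7937
s_1 = Round(s_0, k_0) = 0x937A2C
s_2 = Round(s_1, k_1) = 0xA2CDD3
s_3 = Round(s_2, k_2) = 0xDD3F5C
s_4 = Round(s_3, k_3) = 0xF5C917
s_5 = Round(s_4, k_4) = 0x9175CB
s_6 = Round(s_5, k_5) = 0x5CB8C7
s_7 = Round(s_6, k_6) = 0x8C7849
s_8 = Round(s_7, k_7) = 0x849740

0x849740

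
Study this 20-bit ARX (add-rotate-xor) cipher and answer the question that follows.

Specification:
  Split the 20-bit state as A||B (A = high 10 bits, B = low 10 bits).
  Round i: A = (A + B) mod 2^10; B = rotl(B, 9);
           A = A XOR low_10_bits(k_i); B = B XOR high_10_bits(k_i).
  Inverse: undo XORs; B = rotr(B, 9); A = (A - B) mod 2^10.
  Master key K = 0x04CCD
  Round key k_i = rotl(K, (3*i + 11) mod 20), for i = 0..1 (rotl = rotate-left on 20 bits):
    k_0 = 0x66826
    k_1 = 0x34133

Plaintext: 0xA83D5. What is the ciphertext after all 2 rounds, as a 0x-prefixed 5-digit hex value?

s_0 = plaintext = 0xA83D5
s_1 = Round(s_0, k_0) = 0x94E70
s_2 = Round(s_1, k_1) = 0x7C1E8

0x7C1E8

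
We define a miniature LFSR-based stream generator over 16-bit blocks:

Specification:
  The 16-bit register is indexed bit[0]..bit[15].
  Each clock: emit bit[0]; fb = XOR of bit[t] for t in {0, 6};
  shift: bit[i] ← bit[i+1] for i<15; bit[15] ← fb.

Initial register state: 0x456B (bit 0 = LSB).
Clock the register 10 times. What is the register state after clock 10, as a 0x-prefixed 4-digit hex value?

0x1F91

reg_0 = 0x456B
clock 1: out=1, reg = 0x22B5
clock 2: out=1, reg = 0x915A
clock 3: out=0, reg = 0xC8AD
clock 4: out=1, reg = 0xE456
clock 5: out=0, reg = 0xF22B
clock 6: out=1, reg = 0xF915
clock 7: out=1, reg = 0xFC8A
clock 8: out=0, reg = 0x7E45
clock 9: out=1, reg = 0x3F22
clock 10: out=0, reg = 0x1F91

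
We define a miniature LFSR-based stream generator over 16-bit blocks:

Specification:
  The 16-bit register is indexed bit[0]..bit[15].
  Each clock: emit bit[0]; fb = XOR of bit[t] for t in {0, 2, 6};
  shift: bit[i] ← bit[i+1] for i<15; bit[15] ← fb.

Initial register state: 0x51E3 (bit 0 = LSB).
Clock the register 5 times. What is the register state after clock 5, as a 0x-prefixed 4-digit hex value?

0xE28F

reg_0 = 0x51E3
clock 1: out=1, reg = 0x28F1
clock 2: out=1, reg = 0x1478
clock 3: out=0, reg = 0x8A3C
clock 4: out=0, reg = 0xC51E
clock 5: out=0, reg = 0xE28F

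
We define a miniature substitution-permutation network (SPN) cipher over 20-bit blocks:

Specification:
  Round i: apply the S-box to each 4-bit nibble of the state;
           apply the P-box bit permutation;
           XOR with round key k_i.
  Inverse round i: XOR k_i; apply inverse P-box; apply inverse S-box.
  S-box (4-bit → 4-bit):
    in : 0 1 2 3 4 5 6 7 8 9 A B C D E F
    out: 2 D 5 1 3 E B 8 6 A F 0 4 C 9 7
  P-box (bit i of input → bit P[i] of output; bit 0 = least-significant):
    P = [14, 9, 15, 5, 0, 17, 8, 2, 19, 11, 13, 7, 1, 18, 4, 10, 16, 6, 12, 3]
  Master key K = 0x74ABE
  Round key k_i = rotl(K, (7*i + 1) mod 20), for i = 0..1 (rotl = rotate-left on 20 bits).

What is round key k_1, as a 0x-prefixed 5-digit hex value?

0xABE74

K = 0x74ABE
k_0 = rotl(K, (7*0+1) mod 20) = rotl(K, 1) = 0xE957C
k_1 = rotl(K, (7*1+1) mod 20) = rotl(K, 8) = 0xABE74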